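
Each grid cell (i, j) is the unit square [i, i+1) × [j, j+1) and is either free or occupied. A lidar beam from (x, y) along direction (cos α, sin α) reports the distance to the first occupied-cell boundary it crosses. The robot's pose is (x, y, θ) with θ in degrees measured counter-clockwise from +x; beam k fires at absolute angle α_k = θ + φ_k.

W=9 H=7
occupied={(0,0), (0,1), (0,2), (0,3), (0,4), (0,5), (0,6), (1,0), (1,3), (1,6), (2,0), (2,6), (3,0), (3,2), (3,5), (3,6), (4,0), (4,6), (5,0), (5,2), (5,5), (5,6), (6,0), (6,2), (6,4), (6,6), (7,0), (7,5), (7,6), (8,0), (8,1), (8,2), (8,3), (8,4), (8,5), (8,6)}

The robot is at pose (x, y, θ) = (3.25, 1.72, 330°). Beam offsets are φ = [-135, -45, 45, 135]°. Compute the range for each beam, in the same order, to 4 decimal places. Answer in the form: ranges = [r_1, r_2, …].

beam 1: φ=-135°, α=195°
  cosα=-0.9659 sinα=-0.2588 | (3,1) | tMaxX 0.2588 tMaxY 2.7819 | tΔX 1.0353 tΔY 3.8637
    t=0.2588 [x] (2,1)
    t=1.2941 [x] (1,1)
    t=2.3294 [x] (0,1) — stop
  → r_1 = 2.3294
beam 2: φ=-45°, α=285°
  cosα=0.2588 sinα=-0.9659 | (3,1) | tMaxX 2.8978 tMaxY 0.7454 | tΔX 3.8637 tΔY 1.0353
    t=0.7454 [y] (3,0) — stop
  → r_2 = 0.7454
beam 3: φ=45°, α=15°
  cosα=0.9659 sinα=0.2588 | (3,1) | tMaxX 0.7765 tMaxY 1.0818 | tΔX 1.0353 tΔY 3.8637
    t=0.7765 [x] (4,1)
    t=1.0818 [y] (4,2)
    t=1.8117 [x] (5,2) — stop
  → r_3 = 1.8117
beam 4: φ=135°, α=105°
  cosα=-0.2588 sinα=0.9659 | (3,1) | tMaxX 0.9659 tMaxY 0.2899 | tΔX 3.8637 tΔY 1.0353
    t=0.2899 [y] (3,2) — stop
  → r_4 = 0.2899

ranges = [2.3294, 0.7454, 1.8117, 0.2899]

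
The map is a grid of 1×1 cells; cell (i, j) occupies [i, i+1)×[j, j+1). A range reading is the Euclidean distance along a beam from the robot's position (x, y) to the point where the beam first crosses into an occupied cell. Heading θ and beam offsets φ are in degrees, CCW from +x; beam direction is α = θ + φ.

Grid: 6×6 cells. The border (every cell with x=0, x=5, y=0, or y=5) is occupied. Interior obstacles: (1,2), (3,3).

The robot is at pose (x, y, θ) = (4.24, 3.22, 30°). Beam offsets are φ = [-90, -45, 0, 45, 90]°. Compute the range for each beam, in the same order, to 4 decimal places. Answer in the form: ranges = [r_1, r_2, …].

ranges = [1.5200, 0.7868, 0.8776, 1.8428, 0.4800]

beam 1: φ=-90°, α=300°
  d=(0.5000,-0.8660)  start (4,3)  tX=1.5200 tY=0.2540  stride 1/|dx|=2.0000 1/|dy|=1.1547
    cross y-line → (4,2), t=0.2540
    cross y-line → (4,1), t=1.4087
    cross x-line → (5,1), t=1.5200 (wall)
  → r_1 = 1.5200
beam 2: φ=-45°, α=345°
  d=(0.9659,-0.2588)  start (4,3)  tX=0.7868 tY=0.8500  stride 1/|dx|=1.0353 1/|dy|=3.8637
    cross x-line → (5,3), t=0.7868 (wall)
  → r_2 = 0.7868
beam 3: φ=0°, α=30°
  d=(0.8660,0.5000)  start (4,3)  tX=0.8776 tY=1.5600  stride 1/|dx|=1.1547 1/|dy|=2.0000
    cross x-line → (5,3), t=0.8776 (wall)
  → r_3 = 0.8776
beam 4: φ=45°, α=75°
  d=(0.2588,0.9659)  start (4,3)  tX=2.9364 tY=0.8075  stride 1/|dx|=3.8637 1/|dy|=1.0353
    cross y-line → (4,4), t=0.8075
    cross y-line → (4,5), t=1.8428 (wall)
  → r_4 = 1.8428
beam 5: φ=90°, α=120°
  d=(-0.5000,0.8660)  start (4,3)  tX=0.4800 tY=0.9007  stride 1/|dx|=2.0000 1/|dy|=1.1547
    cross x-line → (3,3), t=0.4800 (wall)
  → r_5 = 0.4800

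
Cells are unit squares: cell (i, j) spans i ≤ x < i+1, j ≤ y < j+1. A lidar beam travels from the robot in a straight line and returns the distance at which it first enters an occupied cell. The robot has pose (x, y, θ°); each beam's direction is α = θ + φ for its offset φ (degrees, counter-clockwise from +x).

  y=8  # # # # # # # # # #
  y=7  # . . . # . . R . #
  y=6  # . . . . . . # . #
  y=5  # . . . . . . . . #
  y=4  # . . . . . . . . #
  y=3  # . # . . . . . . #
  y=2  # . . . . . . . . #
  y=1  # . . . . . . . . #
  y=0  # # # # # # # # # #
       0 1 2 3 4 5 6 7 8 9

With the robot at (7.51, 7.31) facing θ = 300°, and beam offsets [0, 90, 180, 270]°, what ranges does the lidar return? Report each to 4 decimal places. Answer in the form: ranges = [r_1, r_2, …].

ranges = [0.3580, 1.3800, 0.7967, 7.5171]

beam 1: φ=0°, α=300°
  dir = (cos 300°, sin 300°) = (0.5000, -0.8660); from cell (7,7)
  next x-line at t=0.9800, next y-line at t=0.3580; Δt_x=2.0000, Δt_y=1.1547
    y: enter (7,6) at t=0.3580 ← occupied
  → r_1 = 0.3580
beam 2: φ=90°, α=30°
  dir = (cos 30°, sin 30°) = (0.8660, 0.5000); from cell (7,7)
  next x-line at t=0.5658, next y-line at t=1.3800; Δt_x=1.1547, Δt_y=2.0000
    x: enter (8,7) at t=0.5658
    y: enter (8,8) at t=1.3800 ← occupied
  → r_2 = 1.3800
beam 3: φ=180°, α=120°
  dir = (cos 120°, sin 120°) = (-0.5000, 0.8660); from cell (7,7)
  next x-line at t=1.0200, next y-line at t=0.7967; Δt_x=2.0000, Δt_y=1.1547
    y: enter (7,8) at t=0.7967 ← occupied
  → r_3 = 0.7967
beam 4: φ=270°, α=210°
  dir = (cos 210°, sin 210°) = (-0.8660, -0.5000); from cell (7,7)
  next x-line at t=0.5889, next y-line at t=0.6200; Δt_x=1.1547, Δt_y=2.0000
    x: enter (6,7) at t=0.5889
    y: enter (6,6) at t=0.6200
    x: enter (5,6) at t=1.7436
    y: enter (5,5) at t=2.6200
    x: enter (4,5) at t=2.8983
    x: enter (3,5) at t=4.0530
    y: enter (3,4) at t=4.6200
    x: enter (2,4) at t=5.2077
    x: enter (1,4) at t=6.3624
    y: enter (1,3) at t=6.6200
    x: enter (0,3) at t=7.5171 ← occupied
  → r_4 = 7.5171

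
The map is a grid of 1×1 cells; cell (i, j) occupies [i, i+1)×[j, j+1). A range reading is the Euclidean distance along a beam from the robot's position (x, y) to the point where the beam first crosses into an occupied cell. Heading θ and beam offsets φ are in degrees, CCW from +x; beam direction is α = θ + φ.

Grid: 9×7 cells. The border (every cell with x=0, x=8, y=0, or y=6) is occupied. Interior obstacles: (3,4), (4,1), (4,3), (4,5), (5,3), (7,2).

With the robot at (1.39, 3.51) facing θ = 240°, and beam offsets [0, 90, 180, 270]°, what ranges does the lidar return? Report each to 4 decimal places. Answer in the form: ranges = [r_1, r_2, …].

ranges = [0.7800, 3.0200, 2.8752, 0.4503]

beam 1: φ=0°, α=240°
  d=(-0.5000,-0.8660)  start (1,3)  tX=0.7800 tY=0.5889  stride 1/|dx|=2.0000 1/|dy|=1.1547
    cross y-line → (1,2), t=0.5889
    cross x-line → (0,2), t=0.7800 (wall)
  → r_1 = 0.7800
beam 2: φ=90°, α=330°
  d=(0.8660,-0.5000)  start (1,3)  tX=0.7044 tY=1.0200  stride 1/|dx|=1.1547 1/|dy|=2.0000
    cross x-line → (2,3), t=0.7044
    cross y-line → (2,2), t=1.0200
    cross x-line → (3,2), t=1.8591
    cross x-line → (4,2), t=3.0138
    cross y-line → (4,1), t=3.0200 (wall)
  → r_2 = 3.0200
beam 3: φ=180°, α=60°
  d=(0.5000,0.8660)  start (1,3)  tX=1.2200 tY=0.5658  stride 1/|dx|=2.0000 1/|dy|=1.1547
    cross y-line → (1,4), t=0.5658
    cross x-line → (2,4), t=1.2200
    cross y-line → (2,5), t=1.7205
    cross y-line → (2,6), t=2.8752 (wall)
  → r_3 = 2.8752
beam 4: φ=270°, α=150°
  d=(-0.8660,0.5000)  start (1,3)  tX=0.4503 tY=0.9800  stride 1/|dx|=1.1547 1/|dy|=2.0000
    cross x-line → (0,3), t=0.4503 (wall)
  → r_4 = 0.4503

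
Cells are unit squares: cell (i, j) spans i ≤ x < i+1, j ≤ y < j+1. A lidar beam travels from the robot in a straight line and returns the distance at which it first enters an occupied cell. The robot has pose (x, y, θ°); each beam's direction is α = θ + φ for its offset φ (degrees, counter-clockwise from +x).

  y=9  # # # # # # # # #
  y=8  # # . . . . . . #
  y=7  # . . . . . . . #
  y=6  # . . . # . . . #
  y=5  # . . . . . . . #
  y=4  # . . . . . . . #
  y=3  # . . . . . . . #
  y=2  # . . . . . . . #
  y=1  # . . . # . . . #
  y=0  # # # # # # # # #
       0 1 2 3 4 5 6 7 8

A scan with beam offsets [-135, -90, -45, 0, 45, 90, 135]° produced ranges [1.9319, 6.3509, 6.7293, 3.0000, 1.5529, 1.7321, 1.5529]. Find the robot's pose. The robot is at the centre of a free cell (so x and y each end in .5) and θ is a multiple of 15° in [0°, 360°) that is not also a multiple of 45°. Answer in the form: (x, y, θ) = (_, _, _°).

(x, y, θ) = (2.5, 2.5, 120°)

Candidates: 53 free-cell centres × 16 headings = 848 poses. Raycast each; keep the one whose scan matches to 4 dp.
  (4.5, 5.5, 105°): beam 1 = 4.0415 ≠ 1.9319 ✗
  (1.5, 7.5, 255°): beam 1 = 0.5774 ≠ 1.9319 ✗
  (3.5, 5.5, 345°): beam 1 = 2.8868 ≠ 1.9319 ✗
  …
  (2.5, 2.5, 120°): r_1=1.9319, r_2=6.3509, r_3=6.7293, r_4=3.0000, r_5=1.5529, r_6=1.7321, r_7=1.5529 — all match ✓
Only this pose fits every beam.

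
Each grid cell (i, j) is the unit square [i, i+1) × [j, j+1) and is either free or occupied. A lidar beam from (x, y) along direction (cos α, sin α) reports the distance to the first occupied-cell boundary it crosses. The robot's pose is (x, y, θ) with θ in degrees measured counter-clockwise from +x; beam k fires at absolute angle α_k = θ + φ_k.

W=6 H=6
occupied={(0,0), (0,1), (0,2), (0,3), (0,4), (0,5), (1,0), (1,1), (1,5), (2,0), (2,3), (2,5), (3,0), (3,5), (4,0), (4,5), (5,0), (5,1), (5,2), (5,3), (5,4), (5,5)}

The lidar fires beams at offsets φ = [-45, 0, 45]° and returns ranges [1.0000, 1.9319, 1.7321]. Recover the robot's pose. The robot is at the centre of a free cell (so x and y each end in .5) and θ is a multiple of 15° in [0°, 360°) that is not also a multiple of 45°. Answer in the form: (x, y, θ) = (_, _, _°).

(x, y, θ) = (3.5, 2.5, 195°)

The pose lattice has 14·16 = 224 candidates. Test each by forward raycasting.
  (1.5, 3.5, 120°): beam 1 = 1.5529 ≠ 1.0000 ✗
  (1.5, 2.5, 345°): beam 1 = 0.5774 ≠ 1.0000 ✗
  (4.5, 2.5, 300°): beam 1 = 1.5529 ≠ 1.0000 ✗
  (1.5, 3.5, 15°): beam 1 = 0.5774 ≠ 1.0000 ✗
  (1.5, 2.5, 15°): beam 1 = 3.0000 ≠ 1.0000 ✗
  …
  (3.5, 2.5, 195°): r_1=1.0000, r_2=1.9319, r_3=1.7321 — all match ✓
No second candidate reproduces the full scan.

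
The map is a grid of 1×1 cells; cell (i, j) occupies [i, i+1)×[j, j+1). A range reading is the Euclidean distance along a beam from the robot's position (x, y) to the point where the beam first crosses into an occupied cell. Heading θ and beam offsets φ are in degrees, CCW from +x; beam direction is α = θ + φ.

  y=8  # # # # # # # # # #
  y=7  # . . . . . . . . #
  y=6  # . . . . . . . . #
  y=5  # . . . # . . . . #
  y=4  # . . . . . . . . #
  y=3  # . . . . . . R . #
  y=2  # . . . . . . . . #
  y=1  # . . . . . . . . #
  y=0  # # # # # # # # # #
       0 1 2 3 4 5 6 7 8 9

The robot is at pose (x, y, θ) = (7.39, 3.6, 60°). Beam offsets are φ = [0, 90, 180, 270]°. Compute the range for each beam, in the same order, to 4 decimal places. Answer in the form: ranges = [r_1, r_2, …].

beam 1: φ=0°, α=60°
  dir = (cos 60°, sin 60°) = (0.5000, 0.8660); from cell (7,3)
  next x-line at t=1.2200, next y-line at t=0.4619; Δt_x=2.0000, Δt_y=1.1547
    y: enter (7,4) at t=0.4619
    x: enter (8,4) at t=1.2200
    y: enter (8,5) at t=1.6166
    y: enter (8,6) at t=2.7713
    x: enter (9,6) at t=3.2200 ← occupied
  → r_1 = 3.2200
beam 2: φ=90°, α=150°
  dir = (cos 150°, sin 150°) = (-0.8660, 0.5000); from cell (7,3)
  next x-line at t=0.4503, next y-line at t=0.8000; Δt_x=1.1547, Δt_y=2.0000
    x: enter (6,3) at t=0.4503
    y: enter (6,4) at t=0.8000
    x: enter (5,4) at t=1.6050
    x: enter (4,4) at t=2.7597
    y: enter (4,5) at t=2.8000 ← occupied
  → r_2 = 2.8000
beam 3: φ=180°, α=240°
  dir = (cos 240°, sin 240°) = (-0.5000, -0.8660); from cell (7,3)
  next x-line at t=0.7800, next y-line at t=0.6928; Δt_x=2.0000, Δt_y=1.1547
    y: enter (7,2) at t=0.6928
    x: enter (6,2) at t=0.7800
    y: enter (6,1) at t=1.8475
    x: enter (5,1) at t=2.7800
    y: enter (5,0) at t=3.0022 ← occupied
  → r_3 = 3.0022
beam 4: φ=270°, α=330°
  dir = (cos 330°, sin 330°) = (0.8660, -0.5000); from cell (7,3)
  next x-line at t=0.7044, next y-line at t=1.2000; Δt_x=1.1547, Δt_y=2.0000
    x: enter (8,3) at t=0.7044
    y: enter (8,2) at t=1.2000
    x: enter (9,2) at t=1.8591 ← occupied
  → r_4 = 1.8591

ranges = [3.2200, 2.8000, 3.0022, 1.8591]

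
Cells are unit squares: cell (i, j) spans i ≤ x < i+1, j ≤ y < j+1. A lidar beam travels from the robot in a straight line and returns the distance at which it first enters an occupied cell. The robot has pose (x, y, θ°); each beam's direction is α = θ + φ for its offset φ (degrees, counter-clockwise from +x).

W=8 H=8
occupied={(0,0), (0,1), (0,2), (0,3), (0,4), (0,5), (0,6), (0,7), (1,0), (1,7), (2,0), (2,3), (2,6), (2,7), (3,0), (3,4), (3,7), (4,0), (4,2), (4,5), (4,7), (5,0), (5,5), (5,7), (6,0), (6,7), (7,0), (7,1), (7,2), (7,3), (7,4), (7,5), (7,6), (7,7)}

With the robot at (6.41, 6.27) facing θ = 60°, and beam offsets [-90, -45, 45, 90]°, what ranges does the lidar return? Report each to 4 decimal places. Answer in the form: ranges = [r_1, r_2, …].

ranges = [0.6813, 0.6108, 0.7558, 1.4600]

beam 1: φ=-90°, α=330°
  cosα=0.8660 sinα=-0.5000 | (6,6) | tMaxX 0.6813 tMaxY 0.5400 | tΔX 1.1547 tΔY 2.0000
    t=0.5400 [y] (6,5)
    t=0.6813 [x] (7,5) — stop
  → r_1 = 0.6813
beam 2: φ=-45°, α=15°
  cosα=0.9659 sinα=0.2588 | (6,6) | tMaxX 0.6108 tMaxY 2.8205 | tΔX 1.0353 tΔY 3.8637
    t=0.6108 [x] (7,6) — stop
  → r_2 = 0.6108
beam 3: φ=45°, α=105°
  cosα=-0.2588 sinα=0.9659 | (6,6) | tMaxX 1.5841 tMaxY 0.7558 | tΔX 3.8637 tΔY 1.0353
    t=0.7558 [y] (6,7) — stop
  → r_3 = 0.7558
beam 4: φ=90°, α=150°
  cosα=-0.8660 sinα=0.5000 | (6,6) | tMaxX 0.4734 tMaxY 1.4600 | tΔX 1.1547 tΔY 2.0000
    t=0.4734 [x] (5,6)
    t=1.4600 [y] (5,7) — stop
  → r_4 = 1.4600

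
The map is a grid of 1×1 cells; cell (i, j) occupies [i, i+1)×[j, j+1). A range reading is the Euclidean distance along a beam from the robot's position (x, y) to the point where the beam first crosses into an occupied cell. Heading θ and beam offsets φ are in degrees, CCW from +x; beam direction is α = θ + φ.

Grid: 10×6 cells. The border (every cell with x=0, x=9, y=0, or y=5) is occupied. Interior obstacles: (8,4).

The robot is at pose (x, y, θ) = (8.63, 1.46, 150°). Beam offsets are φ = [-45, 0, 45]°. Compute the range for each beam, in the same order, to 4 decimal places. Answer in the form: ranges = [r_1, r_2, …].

ranges = [3.6649, 7.0800, 1.7773]

beam 1: φ=-45°, α=105°
  direction (-0.2588, 0.9659); cell (8,1); t to first gridline: x 2.4341, y 0.5590 (then +3.8637 / +1.0353)
    (8,2) via y @ 0.5590
    (8,3) via y @ 1.5943
    (7,3) via x @ 2.4341
    (7,4) via y @ 2.6296
    (7,5) via y @ 3.6649  # hit
  → r_1 = 3.6649
beam 2: φ=0°, α=150°
  direction (-0.8660, 0.5000); cell (8,1); t to first gridline: x 0.7275, y 1.0800 (then +1.1547 / +2.0000)
    (7,1) via x @ 0.7275
    (7,2) via y @ 1.0800
    (6,2) via x @ 1.8822
    (5,2) via x @ 3.0369
    (5,3) via y @ 3.0800
    (4,3) via x @ 4.1916
    (4,4) via y @ 5.0800
    (3,4) via x @ 5.3463
    (2,4) via x @ 6.5010
    (2,5) via y @ 7.0800  # hit
  → r_2 = 7.0800
beam 3: φ=45°, α=195°
  direction (-0.9659, -0.2588); cell (8,1); t to first gridline: x 0.6522, y 1.7773 (then +1.0353 / +3.8637)
    (7,1) via x @ 0.6522
    (6,1) via x @ 1.6875
    (6,0) via y @ 1.7773  # hit
  → r_3 = 1.7773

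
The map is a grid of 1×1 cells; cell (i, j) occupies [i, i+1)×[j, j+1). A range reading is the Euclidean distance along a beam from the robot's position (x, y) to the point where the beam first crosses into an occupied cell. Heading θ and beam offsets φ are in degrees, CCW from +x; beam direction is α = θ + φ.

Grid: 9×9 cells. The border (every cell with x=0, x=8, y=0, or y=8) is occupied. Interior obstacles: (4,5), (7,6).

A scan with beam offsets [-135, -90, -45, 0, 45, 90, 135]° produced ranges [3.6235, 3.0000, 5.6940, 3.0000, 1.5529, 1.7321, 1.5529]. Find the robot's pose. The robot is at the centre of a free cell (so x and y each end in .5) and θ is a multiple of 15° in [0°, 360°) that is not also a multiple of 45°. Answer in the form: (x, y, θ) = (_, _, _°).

Enumerate (i+0.5, j+0.5, θ) over the 47 free cells and 16 admissible headings. For each, cast all 7 beams and compare to the given ranges.
  (1.5, 5.5, 105°): beam 1 = 7.5056 ≠ 3.6235 ✗
  (5.5, 4.5, 345°): beam 1 = 5.1962 ≠ 3.6235 ✗
  (4.5, 6.5, 75°): beam 1 = 0.5774 ≠ 3.6235 ✗
  …
  (6.5, 2.5, 210°): r_1=3.6235, r_2=3.0000, r_3=5.6940, r_4=3.0000, r_5=1.5529, r_6=1.7321, r_7=1.5529 — all match ✓
No second candidate reproduces the full scan.

(x, y, θ) = (6.5, 2.5, 210°)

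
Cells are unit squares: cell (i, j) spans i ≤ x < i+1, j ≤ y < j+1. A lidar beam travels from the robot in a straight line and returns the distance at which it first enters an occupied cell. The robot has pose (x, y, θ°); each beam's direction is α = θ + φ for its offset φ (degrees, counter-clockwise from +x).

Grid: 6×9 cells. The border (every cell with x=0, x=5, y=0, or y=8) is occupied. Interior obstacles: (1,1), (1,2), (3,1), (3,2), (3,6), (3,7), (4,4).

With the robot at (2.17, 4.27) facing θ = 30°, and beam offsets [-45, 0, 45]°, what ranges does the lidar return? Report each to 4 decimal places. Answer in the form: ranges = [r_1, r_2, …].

ranges = [2.9298, 3.2678, 3.2069]

beam 1: φ=-45°, α=345°
  cosα=0.9659 sinα=-0.2588 | (2,4) | tMaxX 0.8593 tMaxY 1.0432 | tΔX 1.0353 tΔY 3.8637
    t=0.8593 [x] (3,4)
    t=1.0432 [y] (3,3)
    t=1.8946 [x] (4,3)
    t=2.9298 [x] (5,3) — stop
  → r_1 = 2.9298
beam 2: φ=0°, α=30°
  cosα=0.8660 sinα=0.5000 | (2,4) | tMaxX 0.9584 tMaxY 1.4600 | tΔX 1.1547 tΔY 2.0000
    t=0.9584 [x] (3,4)
    t=1.4600 [y] (3,5)
    t=2.1131 [x] (4,5)
    t=3.2678 [x] (5,5) — stop
  → r_2 = 3.2678
beam 3: φ=45°, α=75°
  cosα=0.2588 sinα=0.9659 | (2,4) | tMaxX 3.2069 tMaxY 0.7558 | tΔX 3.8637 tΔY 1.0353
    t=0.7558 [y] (2,5)
    t=1.7910 [y] (2,6)
    t=2.8263 [y] (2,7)
    t=3.2069 [x] (3,7) — stop
  → r_3 = 3.2069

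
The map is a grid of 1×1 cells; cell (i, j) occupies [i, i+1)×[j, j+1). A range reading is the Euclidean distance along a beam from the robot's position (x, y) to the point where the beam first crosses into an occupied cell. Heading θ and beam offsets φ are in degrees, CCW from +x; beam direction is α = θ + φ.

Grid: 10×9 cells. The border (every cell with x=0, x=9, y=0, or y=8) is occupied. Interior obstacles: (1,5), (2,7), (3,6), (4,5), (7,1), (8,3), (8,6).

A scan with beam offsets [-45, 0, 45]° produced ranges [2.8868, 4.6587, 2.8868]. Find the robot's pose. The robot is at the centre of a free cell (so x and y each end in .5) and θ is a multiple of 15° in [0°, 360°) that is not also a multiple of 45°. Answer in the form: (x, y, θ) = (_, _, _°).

(x, y, θ) = (3.5, 2.5, 105°)

Enumerate (i+0.5, j+0.5, θ) over the 49 free cells and 16 admissible headings. For each, cast all 3 beams and compare to the given ranges.
  (6.5, 7.5, 150°): beam 1 = 0.5176 ≠ 2.8868 ✗
  (3.5, 3.5, 165°): beam 1 = 5.0000 ≠ 2.8868 ✗
  (4.5, 1.5, 195°): beam 1 = 4.0415 ≠ 2.8868 ✗
  (5.5, 3.5, 240°): beam 1 = 4.6587 ≠ 2.8868 ✗
  …
  (3.5, 2.5, 105°): r_1=2.8868, r_2=4.6587, r_3=2.8868 — all match ✓
No second candidate reproduces the full scan.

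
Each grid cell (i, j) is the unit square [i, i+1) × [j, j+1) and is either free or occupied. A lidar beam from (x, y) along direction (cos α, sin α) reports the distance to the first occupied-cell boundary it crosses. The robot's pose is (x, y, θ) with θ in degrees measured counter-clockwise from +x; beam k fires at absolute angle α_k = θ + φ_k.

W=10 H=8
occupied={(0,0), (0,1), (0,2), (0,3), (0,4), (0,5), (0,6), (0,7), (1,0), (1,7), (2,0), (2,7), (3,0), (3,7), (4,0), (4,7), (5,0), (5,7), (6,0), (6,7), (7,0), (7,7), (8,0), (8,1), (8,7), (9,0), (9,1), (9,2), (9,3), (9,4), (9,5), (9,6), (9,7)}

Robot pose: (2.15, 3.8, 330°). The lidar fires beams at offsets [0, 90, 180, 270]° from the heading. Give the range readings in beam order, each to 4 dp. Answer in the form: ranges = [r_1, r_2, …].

ranges = [5.6000, 3.6950, 1.3279, 2.3000]

beam 1: φ=0°, α=330°
  direction (0.8660, -0.5000); cell (2,3); t to first gridline: x 0.9815, y 1.6000 (then +1.1547 / +2.0000)
    (3,3) via x @ 0.9815
    (3,2) via y @ 1.6000
    (4,2) via x @ 2.1362
    (5,2) via x @ 3.2909
    (5,1) via y @ 3.6000
    (6,1) via x @ 4.4456
    (6,0) via y @ 5.6000  # hit
  → r_1 = 5.6000
beam 2: φ=90°, α=60°
  direction (0.5000, 0.8660); cell (2,3); t to first gridline: x 1.7000, y 0.2309 (then +2.0000 / +1.1547)
    (2,4) via y @ 0.2309
    (2,5) via y @ 1.3856
    (3,5) via x @ 1.7000
    (3,6) via y @ 2.5403
    (3,7) via y @ 3.6950  # hit
  → r_2 = 3.6950
beam 3: φ=180°, α=150°
  direction (-0.8660, 0.5000); cell (2,3); t to first gridline: x 0.1732, y 0.4000 (then +1.1547 / +2.0000)
    (1,3) via x @ 0.1732
    (1,4) via y @ 0.4000
    (0,4) via x @ 1.3279  # hit
  → r_3 = 1.3279
beam 4: φ=270°, α=240°
  direction (-0.5000, -0.8660); cell (2,3); t to first gridline: x 0.3000, y 0.9238 (then +2.0000 / +1.1547)
    (1,3) via x @ 0.3000
    (1,2) via y @ 0.9238
    (1,1) via y @ 2.0785
    (0,1) via x @ 2.3000  # hit
  → r_4 = 2.3000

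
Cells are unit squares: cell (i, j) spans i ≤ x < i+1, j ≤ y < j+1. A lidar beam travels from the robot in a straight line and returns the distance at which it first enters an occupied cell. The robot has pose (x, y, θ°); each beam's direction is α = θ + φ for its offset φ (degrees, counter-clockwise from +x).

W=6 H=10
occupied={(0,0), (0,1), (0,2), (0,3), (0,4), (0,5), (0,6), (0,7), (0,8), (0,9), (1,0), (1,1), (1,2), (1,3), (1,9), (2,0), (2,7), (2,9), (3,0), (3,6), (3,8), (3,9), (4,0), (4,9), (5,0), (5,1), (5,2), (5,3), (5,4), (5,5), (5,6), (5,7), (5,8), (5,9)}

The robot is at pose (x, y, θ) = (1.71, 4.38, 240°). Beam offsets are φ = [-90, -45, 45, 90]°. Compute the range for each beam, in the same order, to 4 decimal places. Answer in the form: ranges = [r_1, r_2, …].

beam 1: φ=-90°, α=150°
  dir = (cos 150°, sin 150°) = (-0.8660, 0.5000); from cell (1,4)
  next x-line at t=0.8198, next y-line at t=1.2400; Δt_x=1.1547, Δt_y=2.0000
    x: enter (0,4) at t=0.8198 ← occupied
  → r_1 = 0.8198
beam 2: φ=-45°, α=195°
  dir = (cos 195°, sin 195°) = (-0.9659, -0.2588); from cell (1,4)
  next x-line at t=0.7350, next y-line at t=1.4682; Δt_x=1.0353, Δt_y=3.8637
    x: enter (0,4) at t=0.7350 ← occupied
  → r_2 = 0.7350
beam 3: φ=45°, α=285°
  dir = (cos 285°, sin 285°) = (0.2588, -0.9659); from cell (1,4)
  next x-line at t=1.1205, next y-line at t=0.3934; Δt_x=3.8637, Δt_y=1.0353
    y: enter (1,3) at t=0.3934 ← occupied
  → r_3 = 0.3934
beam 4: φ=90°, α=330°
  dir = (cos 330°, sin 330°) = (0.8660, -0.5000); from cell (1,4)
  next x-line at t=0.3349, next y-line at t=0.7600; Δt_x=1.1547, Δt_y=2.0000
    x: enter (2,4) at t=0.3349
    y: enter (2,3) at t=0.7600
    x: enter (3,3) at t=1.4896
    x: enter (4,3) at t=2.6443
    y: enter (4,2) at t=2.7600
    x: enter (5,2) at t=3.7990 ← occupied
  → r_4 = 3.7990

ranges = [0.8198, 0.7350, 0.3934, 3.7990]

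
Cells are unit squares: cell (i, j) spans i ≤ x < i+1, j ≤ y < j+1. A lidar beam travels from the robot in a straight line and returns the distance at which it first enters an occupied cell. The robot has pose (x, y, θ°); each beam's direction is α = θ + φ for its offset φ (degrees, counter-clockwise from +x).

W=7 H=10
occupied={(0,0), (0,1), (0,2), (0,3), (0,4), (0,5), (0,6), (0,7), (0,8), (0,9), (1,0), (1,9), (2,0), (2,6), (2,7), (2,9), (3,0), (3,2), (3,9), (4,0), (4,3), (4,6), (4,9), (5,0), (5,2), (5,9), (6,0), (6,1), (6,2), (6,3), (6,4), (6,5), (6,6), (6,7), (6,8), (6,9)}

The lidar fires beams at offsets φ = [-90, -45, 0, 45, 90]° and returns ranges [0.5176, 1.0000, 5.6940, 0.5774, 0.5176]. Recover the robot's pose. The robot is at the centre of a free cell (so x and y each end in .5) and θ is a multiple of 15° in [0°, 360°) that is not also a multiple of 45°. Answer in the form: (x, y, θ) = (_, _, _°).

(x, y, θ) = (1.5, 6.5, 285°)

The pose lattice has 34·16 = 544 candidates. Test each by forward raycasting.
  (4.5, 2.5, 330°): beam 1 = 1.7321 ≠ 0.5176 ✗
  (3.5, 7.5, 165°): beam 1 = 1.5529 ≠ 0.5176 ✗
  (3.5, 4.5, 300°): beam 1 = 2.8868 ≠ 0.5176 ✗
  (1.5, 3.5, 150°): beam 1 = 2.8868 ≠ 0.5176 ✗
  (5.5, 1.5, 195°): beam 2 = 1.7321 ≠ 1.0000 ✗
  …
  (1.5, 6.5, 285°): r_1=0.5176, r_2=1.0000, r_3=5.6940, r_4=0.5774, r_5=0.5176 — all match ✓
Only this pose fits every beam.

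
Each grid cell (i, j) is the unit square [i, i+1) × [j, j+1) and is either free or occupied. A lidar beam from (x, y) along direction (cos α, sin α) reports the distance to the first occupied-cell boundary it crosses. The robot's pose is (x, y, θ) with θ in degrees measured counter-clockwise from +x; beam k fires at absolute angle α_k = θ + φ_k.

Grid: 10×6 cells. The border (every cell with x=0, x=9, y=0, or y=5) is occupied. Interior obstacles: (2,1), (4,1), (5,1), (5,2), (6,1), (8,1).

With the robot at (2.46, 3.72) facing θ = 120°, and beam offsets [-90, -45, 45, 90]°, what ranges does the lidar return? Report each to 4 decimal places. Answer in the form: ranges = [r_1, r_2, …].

ranges = [2.5600, 1.3252, 1.5115, 1.6859]

beam 1: φ=-90°, α=30°
  cosα=0.8660 sinα=0.5000 | (2,3) | tMaxX 0.6235 tMaxY 0.5600 | tΔX 1.1547 tΔY 2.0000
    t=0.5600 [y] (2,4)
    t=0.6235 [x] (3,4)
    t=1.7782 [x] (4,4)
    t=2.5600 [y] (4,5) — stop
  → r_1 = 2.5600
beam 2: φ=-45°, α=75°
  cosα=0.2588 sinα=0.9659 | (2,3) | tMaxX 2.0864 tMaxY 0.2899 | tΔX 3.8637 tΔY 1.0353
    t=0.2899 [y] (2,4)
    t=1.3252 [y] (2,5) — stop
  → r_2 = 1.3252
beam 3: φ=45°, α=165°
  cosα=-0.9659 sinα=0.2588 | (2,3) | tMaxX 0.4762 tMaxY 1.0818 | tΔX 1.0353 tΔY 3.8637
    t=0.4762 [x] (1,3)
    t=1.0818 [y] (1,4)
    t=1.5115 [x] (0,4) — stop
  → r_3 = 1.5115
beam 4: φ=90°, α=210°
  cosα=-0.8660 sinα=-0.5000 | (2,3) | tMaxX 0.5312 tMaxY 1.4400 | tΔX 1.1547 tΔY 2.0000
    t=0.5312 [x] (1,3)
    t=1.4400 [y] (1,2)
    t=1.6859 [x] (0,2) — stop
  → r_4 = 1.6859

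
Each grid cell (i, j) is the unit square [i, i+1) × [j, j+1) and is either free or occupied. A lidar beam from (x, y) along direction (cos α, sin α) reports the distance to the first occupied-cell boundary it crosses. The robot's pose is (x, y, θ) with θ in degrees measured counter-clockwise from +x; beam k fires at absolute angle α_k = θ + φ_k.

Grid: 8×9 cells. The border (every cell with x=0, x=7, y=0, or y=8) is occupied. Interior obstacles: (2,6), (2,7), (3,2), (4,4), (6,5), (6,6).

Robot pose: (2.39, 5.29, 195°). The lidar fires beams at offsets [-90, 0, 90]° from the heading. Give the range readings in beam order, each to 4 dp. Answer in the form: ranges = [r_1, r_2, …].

ranges = [0.7350, 1.4390, 2.3708]

beam 1: φ=-90°, α=105°
  dir = (cos 105°, sin 105°) = (-0.2588, 0.9659); from cell (2,5)
  next x-line at t=1.5068, next y-line at t=0.7350; Δt_x=3.8637, Δt_y=1.0353
    y: enter (2,6) at t=0.7350 ← occupied
  → r_1 = 0.7350
beam 2: φ=0°, α=195°
  dir = (cos 195°, sin 195°) = (-0.9659, -0.2588); from cell (2,5)
  next x-line at t=0.4038, next y-line at t=1.1205; Δt_x=1.0353, Δt_y=3.8637
    x: enter (1,5) at t=0.4038
    y: enter (1,4) at t=1.1205
    x: enter (0,4) at t=1.4390 ← occupied
  → r_2 = 1.4390
beam 3: φ=90°, α=285°
  dir = (cos 285°, sin 285°) = (0.2588, -0.9659); from cell (2,5)
  next x-line at t=2.3569, next y-line at t=0.3002; Δt_x=3.8637, Δt_y=1.0353
    y: enter (2,4) at t=0.3002
    y: enter (2,3) at t=1.3355
    x: enter (3,3) at t=2.3569
    y: enter (3,2) at t=2.3708 ← occupied
  → r_3 = 2.3708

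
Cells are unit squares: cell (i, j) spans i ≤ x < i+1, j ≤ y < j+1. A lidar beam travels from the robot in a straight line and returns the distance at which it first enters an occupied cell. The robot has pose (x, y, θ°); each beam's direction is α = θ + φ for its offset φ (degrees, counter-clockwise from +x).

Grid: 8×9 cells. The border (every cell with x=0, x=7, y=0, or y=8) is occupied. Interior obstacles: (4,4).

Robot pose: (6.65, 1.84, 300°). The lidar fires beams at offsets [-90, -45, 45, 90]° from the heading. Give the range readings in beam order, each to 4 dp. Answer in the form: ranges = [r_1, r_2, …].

beam 1: φ=-90°, α=210°
  direction (-0.8660, -0.5000); cell (6,1); t to first gridline: x 0.7506, y 1.6800 (then +1.1547 / +2.0000)
    (5,1) via x @ 0.7506
    (5,0) via y @ 1.6800  # hit
  → r_1 = 1.6800
beam 2: φ=-45°, α=255°
  direction (-0.2588, -0.9659); cell (6,1); t to first gridline: x 2.5114, y 0.8696 (then +3.8637 / +1.0353)
    (6,0) via y @ 0.8696  # hit
  → r_2 = 0.8696
beam 3: φ=45°, α=345°
  direction (0.9659, -0.2588); cell (6,1); t to first gridline: x 0.3623, y 3.2455 (then +1.0353 / +3.8637)
    (7,1) via x @ 0.3623  # hit
  → r_3 = 0.3623
beam 4: φ=90°, α=30°
  direction (0.8660, 0.5000); cell (6,1); t to first gridline: x 0.4041, y 0.3200 (then +1.1547 / +2.0000)
    (6,2) via y @ 0.3200
    (7,2) via x @ 0.4041  # hit
  → r_4 = 0.4041

ranges = [1.6800, 0.8696, 0.3623, 0.4041]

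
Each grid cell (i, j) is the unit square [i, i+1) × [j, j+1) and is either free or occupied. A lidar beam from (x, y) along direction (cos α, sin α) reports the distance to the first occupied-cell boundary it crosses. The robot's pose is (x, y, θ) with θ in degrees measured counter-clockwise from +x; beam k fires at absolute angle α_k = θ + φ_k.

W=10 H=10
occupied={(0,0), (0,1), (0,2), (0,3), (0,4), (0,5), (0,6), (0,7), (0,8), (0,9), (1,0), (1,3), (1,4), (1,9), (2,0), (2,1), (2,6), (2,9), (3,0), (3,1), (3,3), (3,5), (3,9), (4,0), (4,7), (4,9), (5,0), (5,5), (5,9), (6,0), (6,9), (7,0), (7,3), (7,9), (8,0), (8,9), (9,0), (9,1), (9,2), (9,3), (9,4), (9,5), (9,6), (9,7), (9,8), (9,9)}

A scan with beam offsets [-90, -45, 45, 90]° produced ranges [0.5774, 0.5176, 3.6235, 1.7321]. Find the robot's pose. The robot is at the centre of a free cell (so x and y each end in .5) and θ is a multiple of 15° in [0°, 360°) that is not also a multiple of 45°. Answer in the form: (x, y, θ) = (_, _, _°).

Enumerate (i+0.5, j+0.5, θ) over the 54 free cells and 16 admissible headings. For each, cast all 4 beams and compare to the given ranges.
  (6.5, 2.5, 60°): beam 1 = 2.8868 ≠ 0.5774 ✗
  (4.5, 6.5, 150°): beam 3 = 1.5529 ≠ 3.6235 ✗
  (8.5, 8.5, 120°): beam 3 = 1.9319 ≠ 3.6235 ✗
  (5.5, 2.5, 150°): beam 1 = 7.0000 ≠ 0.5774 ✗
  …
  (7.5, 2.5, 150°): r_1=0.5774, r_2=0.5176, r_3=3.6235, r_4=1.7321 — all match ✓
No second candidate reproduces the full scan.

(x, y, θ) = (7.5, 2.5, 150°)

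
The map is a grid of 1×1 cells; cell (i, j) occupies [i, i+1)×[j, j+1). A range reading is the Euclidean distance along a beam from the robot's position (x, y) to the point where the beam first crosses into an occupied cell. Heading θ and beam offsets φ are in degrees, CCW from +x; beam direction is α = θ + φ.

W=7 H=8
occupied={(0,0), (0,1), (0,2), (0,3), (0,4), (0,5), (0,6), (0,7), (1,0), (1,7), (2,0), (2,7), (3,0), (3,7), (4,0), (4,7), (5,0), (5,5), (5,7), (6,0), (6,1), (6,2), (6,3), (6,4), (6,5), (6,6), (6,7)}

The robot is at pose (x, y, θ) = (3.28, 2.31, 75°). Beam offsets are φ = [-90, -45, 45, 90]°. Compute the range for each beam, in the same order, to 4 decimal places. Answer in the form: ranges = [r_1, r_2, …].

ranges = [2.8160, 3.1408, 4.5600, 2.3604]

beam 1: φ=-90°, α=345°
  cosα=0.9659 sinα=-0.2588 | (3,2) | tMaxX 0.7454 tMaxY 1.1977 | tΔX 1.0353 tΔY 3.8637
    t=0.7454 [x] (4,2)
    t=1.1977 [y] (4,1)
    t=1.7807 [x] (5,1)
    t=2.8160 [x] (6,1) — stop
  → r_1 = 2.8160
beam 2: φ=-45°, α=30°
  cosα=0.8660 sinα=0.5000 | (3,2) | tMaxX 0.8314 tMaxY 1.3800 | tΔX 1.1547 tΔY 2.0000
    t=0.8314 [x] (4,2)
    t=1.3800 [y] (4,3)
    t=1.9861 [x] (5,3)
    t=3.1408 [x] (6,3) — stop
  → r_2 = 3.1408
beam 3: φ=45°, α=120°
  cosα=-0.5000 sinα=0.8660 | (3,2) | tMaxX 0.5600 tMaxY 0.7967 | tΔX 2.0000 tΔY 1.1547
    t=0.5600 [x] (2,2)
    t=0.7967 [y] (2,3)
    t=1.9514 [y] (2,4)
    t=2.5600 [x] (1,4)
    t=3.1061 [y] (1,5)
    t=4.2608 [y] (1,6)
    t=4.5600 [x] (0,6) — stop
  → r_3 = 4.5600
beam 4: φ=90°, α=165°
  cosα=-0.9659 sinα=0.2588 | (3,2) | tMaxX 0.2899 tMaxY 2.6660 | tΔX 1.0353 tΔY 3.8637
    t=0.2899 [x] (2,2)
    t=1.3252 [x] (1,2)
    t=2.3604 [x] (0,2) — stop
  → r_4 = 2.3604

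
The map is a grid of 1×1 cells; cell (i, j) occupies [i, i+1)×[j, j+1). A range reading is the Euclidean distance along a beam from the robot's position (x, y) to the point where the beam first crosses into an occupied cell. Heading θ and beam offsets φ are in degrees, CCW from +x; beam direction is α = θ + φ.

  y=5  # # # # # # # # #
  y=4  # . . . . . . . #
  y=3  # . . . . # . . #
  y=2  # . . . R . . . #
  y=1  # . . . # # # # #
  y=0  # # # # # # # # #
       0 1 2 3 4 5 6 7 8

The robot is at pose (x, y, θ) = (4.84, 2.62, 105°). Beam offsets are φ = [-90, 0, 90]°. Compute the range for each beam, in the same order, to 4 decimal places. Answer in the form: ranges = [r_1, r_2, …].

beam 1: φ=-90°, α=15°
  direction (0.9659, 0.2588); cell (4,2); t to first gridline: x 0.1656, y 1.4682 (then +1.0353 / +3.8637)
    (5,2) via x @ 0.1656
    (6,2) via x @ 1.2009
    (6,3) via y @ 1.4682
    (7,3) via x @ 2.2362
    (8,3) via x @ 3.2715  # hit
  → r_1 = 3.2715
beam 2: φ=0°, α=105°
  direction (-0.2588, 0.9659); cell (4,2); t to first gridline: x 3.2455, y 0.3934 (then +3.8637 / +1.0353)
    (4,3) via y @ 0.3934
    (4,4) via y @ 1.4287
    (4,5) via y @ 2.4640  # hit
  → r_2 = 2.4640
beam 3: φ=90°, α=195°
  direction (-0.9659, -0.2588); cell (4,2); t to first gridline: x 0.8696, y 2.3955 (then +1.0353 / +3.8637)
    (3,2) via x @ 0.8696
    (2,2) via x @ 1.9049
    (2,1) via y @ 2.3955
    (1,1) via x @ 2.9402
    (0,1) via x @ 3.9755  # hit
  → r_3 = 3.9755

ranges = [3.2715, 2.4640, 3.9755]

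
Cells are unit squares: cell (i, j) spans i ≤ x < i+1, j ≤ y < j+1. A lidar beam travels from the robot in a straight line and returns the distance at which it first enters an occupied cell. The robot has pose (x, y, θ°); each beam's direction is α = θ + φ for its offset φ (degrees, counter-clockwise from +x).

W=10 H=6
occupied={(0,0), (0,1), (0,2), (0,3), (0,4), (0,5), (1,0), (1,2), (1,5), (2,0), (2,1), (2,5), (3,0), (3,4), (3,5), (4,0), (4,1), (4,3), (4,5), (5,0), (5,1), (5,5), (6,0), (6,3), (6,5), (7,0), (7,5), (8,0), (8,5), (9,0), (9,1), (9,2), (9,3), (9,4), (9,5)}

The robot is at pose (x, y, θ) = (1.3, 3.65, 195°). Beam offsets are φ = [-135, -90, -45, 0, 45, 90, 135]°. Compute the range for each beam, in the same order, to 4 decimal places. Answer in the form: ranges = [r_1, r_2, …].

beam 1: φ=-135°, α=60°
  d=(0.5000,0.8660)  start (1,3)  tX=1.4000 tY=0.4041  stride 1/|dx|=2.0000 1/|dy|=1.1547
    cross y-line → (1,4), t=0.4041
    cross x-line → (2,4), t=1.4000
    cross y-line → (2,5), t=1.5588 (wall)
  → r_1 = 1.5588
beam 2: φ=-90°, α=105°
  d=(-0.2588,0.9659)  start (1,3)  tX=1.1591 tY=0.3623  stride 1/|dx|=3.8637 1/|dy|=1.0353
    cross y-line → (1,4), t=0.3623
    cross x-line → (0,4), t=1.1591 (wall)
  → r_2 = 1.1591
beam 3: φ=-45°, α=150°
  d=(-0.8660,0.5000)  start (1,3)  tX=0.3464 tY=0.7000  stride 1/|dx|=1.1547 1/|dy|=2.0000
    cross x-line → (0,3), t=0.3464 (wall)
  → r_3 = 0.3464
beam 4: φ=0°, α=195°
  d=(-0.9659,-0.2588)  start (1,3)  tX=0.3106 tY=2.5114  stride 1/|dx|=1.0353 1/|dy|=3.8637
    cross x-line → (0,3), t=0.3106 (wall)
  → r_4 = 0.3106
beam 5: φ=45°, α=240°
  d=(-0.5000,-0.8660)  start (1,3)  tX=0.6000 tY=0.7506  stride 1/|dx|=2.0000 1/|dy|=1.1547
    cross x-line → (0,3), t=0.6000 (wall)
  → r_5 = 0.6000
beam 6: φ=90°, α=285°
  d=(0.2588,-0.9659)  start (1,3)  tX=2.7046 tY=0.6729  stride 1/|dx|=3.8637 1/|dy|=1.0353
    cross y-line → (1,2), t=0.6729 (wall)
  → r_6 = 0.6729
beam 7: φ=135°, α=330°
  d=(0.8660,-0.5000)  start (1,3)  tX=0.8083 tY=1.3000  stride 1/|dx|=1.1547 1/|dy|=2.0000
    cross x-line → (2,3), t=0.8083
    cross y-line → (2,2), t=1.3000
    cross x-line → (3,2), t=1.9630
    cross x-line → (4,2), t=3.1177
    cross y-line → (4,1), t=3.3000 (wall)
  → r_7 = 3.3000

ranges = [1.5588, 1.1591, 0.3464, 0.3106, 0.6000, 0.6729, 3.3000]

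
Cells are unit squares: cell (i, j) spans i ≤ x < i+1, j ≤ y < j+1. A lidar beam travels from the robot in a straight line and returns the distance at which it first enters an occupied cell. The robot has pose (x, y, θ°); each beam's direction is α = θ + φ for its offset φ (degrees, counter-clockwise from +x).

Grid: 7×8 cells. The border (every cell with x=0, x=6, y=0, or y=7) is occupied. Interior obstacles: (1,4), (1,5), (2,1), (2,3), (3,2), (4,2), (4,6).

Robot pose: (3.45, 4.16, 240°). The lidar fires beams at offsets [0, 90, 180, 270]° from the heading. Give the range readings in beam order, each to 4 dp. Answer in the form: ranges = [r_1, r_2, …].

ranges = [0.9000, 2.9445, 2.1246, 1.6743]

beam 1: φ=0°, α=240°
  dir = (cos 240°, sin 240°) = (-0.5000, -0.8660); from cell (3,4)
  next x-line at t=0.9000, next y-line at t=0.1848; Δt_x=2.0000, Δt_y=1.1547
    y: enter (3,3) at t=0.1848
    x: enter (2,3) at t=0.9000 ← occupied
  → r_1 = 0.9000
beam 2: φ=90°, α=330°
  dir = (cos 330°, sin 330°) = (0.8660, -0.5000); from cell (3,4)
  next x-line at t=0.6351, next y-line at t=0.3200; Δt_x=1.1547, Δt_y=2.0000
    y: enter (3,3) at t=0.3200
    x: enter (4,3) at t=0.6351
    x: enter (5,3) at t=1.7898
    y: enter (5,2) at t=2.3200
    x: enter (6,2) at t=2.9445 ← occupied
  → r_2 = 2.9445
beam 3: φ=180°, α=60°
  dir = (cos 60°, sin 60°) = (0.5000, 0.8660); from cell (3,4)
  next x-line at t=1.1000, next y-line at t=0.9699; Δt_x=2.0000, Δt_y=1.1547
    y: enter (3,5) at t=0.9699
    x: enter (4,5) at t=1.1000
    y: enter (4,6) at t=2.1246 ← occupied
  → r_3 = 2.1246
beam 4: φ=270°, α=150°
  dir = (cos 150°, sin 150°) = (-0.8660, 0.5000); from cell (3,4)
  next x-line at t=0.5196, next y-line at t=1.6800; Δt_x=1.1547, Δt_y=2.0000
    x: enter (2,4) at t=0.5196
    x: enter (1,4) at t=1.6743 ← occupied
  → r_4 = 1.6743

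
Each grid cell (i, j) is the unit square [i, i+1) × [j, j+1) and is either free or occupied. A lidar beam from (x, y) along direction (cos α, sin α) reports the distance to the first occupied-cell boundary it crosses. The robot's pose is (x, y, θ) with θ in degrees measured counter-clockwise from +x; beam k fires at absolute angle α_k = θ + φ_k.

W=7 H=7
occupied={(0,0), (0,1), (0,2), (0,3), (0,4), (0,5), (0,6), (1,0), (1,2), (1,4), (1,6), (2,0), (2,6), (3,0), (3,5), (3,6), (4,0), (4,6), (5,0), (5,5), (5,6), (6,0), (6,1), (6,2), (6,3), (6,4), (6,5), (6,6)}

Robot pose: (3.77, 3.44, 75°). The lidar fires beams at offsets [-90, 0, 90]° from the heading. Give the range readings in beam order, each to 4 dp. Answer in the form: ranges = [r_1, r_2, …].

beam 1: φ=-90°, α=345°
  d=(0.9659,-0.2588)  start (3,3)  tX=0.2381 tY=1.7000  stride 1/|dx|=1.0353 1/|dy|=3.8637
    cross x-line → (4,3), t=0.2381
    cross x-line → (5,3), t=1.2734
    cross y-line → (5,2), t=1.7000
    cross x-line → (6,2), t=2.3087 (wall)
  → r_1 = 2.3087
beam 2: φ=0°, α=75°
  d=(0.2588,0.9659)  start (3,3)  tX=0.8887 tY=0.5798  stride 1/|dx|=3.8637 1/|dy|=1.0353
    cross y-line → (3,4), t=0.5798
    cross x-line → (4,4), t=0.8887
    cross y-line → (4,5), t=1.6150
    cross y-line → (4,6), t=2.6503 (wall)
  → r_2 = 2.6503
beam 3: φ=90°, α=165°
  d=(-0.9659,0.2588)  start (3,3)  tX=0.7972 tY=2.1637  stride 1/|dx|=1.0353 1/|dy|=3.8637
    cross x-line → (2,3), t=0.7972
    cross x-line → (1,3), t=1.8324
    cross y-line → (1,4), t=2.1637 (wall)
  → r_3 = 2.1637

ranges = [2.3087, 2.6503, 2.1637]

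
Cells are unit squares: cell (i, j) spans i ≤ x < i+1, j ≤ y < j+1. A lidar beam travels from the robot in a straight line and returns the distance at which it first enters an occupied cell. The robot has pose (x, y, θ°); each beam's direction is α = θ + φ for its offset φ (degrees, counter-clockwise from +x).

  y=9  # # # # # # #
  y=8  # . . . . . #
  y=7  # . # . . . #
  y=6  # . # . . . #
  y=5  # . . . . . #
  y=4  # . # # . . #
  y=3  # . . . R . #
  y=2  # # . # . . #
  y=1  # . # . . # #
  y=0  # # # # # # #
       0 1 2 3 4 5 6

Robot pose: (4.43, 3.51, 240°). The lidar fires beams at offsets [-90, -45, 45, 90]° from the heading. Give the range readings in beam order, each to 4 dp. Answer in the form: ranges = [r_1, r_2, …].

ranges = [0.9800, 2.5157, 2.2023, 1.8129]

beam 1: φ=-90°, α=150°
  direction (-0.8660, 0.5000); cell (4,3); t to first gridline: x 0.4965, y 0.9800 (then +1.1547 / +2.0000)
    (3,3) via x @ 0.4965
    (3,4) via y @ 0.9800  # hit
  → r_1 = 0.9800
beam 2: φ=-45°, α=195°
  direction (-0.9659, -0.2588); cell (4,3); t to first gridline: x 0.4452, y 1.9705 (then +1.0353 / +3.8637)
    (3,3) via x @ 0.4452
    (2,3) via x @ 1.4804
    (2,2) via y @ 1.9705
    (1,2) via x @ 2.5157  # hit
  → r_2 = 2.5157
beam 3: φ=45°, α=285°
  direction (0.2588, -0.9659); cell (4,3); t to first gridline: x 2.2023, y 0.5280 (then +3.8637 / +1.0353)
    (4,2) via y @ 0.5280
    (4,1) via y @ 1.5633
    (5,1) via x @ 2.2023  # hit
  → r_3 = 2.2023
beam 4: φ=90°, α=330°
  direction (0.8660, -0.5000); cell (4,3); t to first gridline: x 0.6582, y 1.0200 (then +1.1547 / +2.0000)
    (5,3) via x @ 0.6582
    (5,2) via y @ 1.0200
    (6,2) via x @ 1.8129  # hit
  → r_4 = 1.8129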